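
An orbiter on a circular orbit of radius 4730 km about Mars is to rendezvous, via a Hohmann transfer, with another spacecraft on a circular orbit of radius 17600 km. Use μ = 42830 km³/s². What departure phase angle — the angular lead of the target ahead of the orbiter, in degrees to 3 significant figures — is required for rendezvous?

The Hohmann ellipse has a_t = (r₁ + r₂)/2 = 11165 km.
The half-period of the transfer ellipse is t = π√(a_t³/μ) = 17908.7 s.
Target angular speed ω₂ = √(μ/r₂³) = 8.86350×10^-5 rad/s.
Angle swept by the target during transfer: ω₂·t = 1.58734 rad = 90.948°.
The orbiter traverses 180° on the transfer ellipse, so the target must lead by 180° − 90.948° = 89.1°.

φ = 89.1°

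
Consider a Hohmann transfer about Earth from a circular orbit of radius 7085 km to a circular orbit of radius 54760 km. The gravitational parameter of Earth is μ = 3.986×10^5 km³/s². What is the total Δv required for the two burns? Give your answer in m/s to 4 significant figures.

The Hohmann ellipse has a_t = (r₁ + r₂)/2 = 30922.5 km.
At r₁ the circular-orbit speed is v₁ = √(μ/r₁) = 7.5006 km/s.
On the transfer ellipse at r₁, vis-viva equation gives v_p = √[μ(2/r₁ − 1/a_t)] = 9.9814 km/s.
First burn Δv₁ = |v_p − v₁| = 2.4808 km/s.
Circular speed at r₂: v₂ = √(μ/r₂) = 2.69797 km/s.
Transfer-orbit speed at r₂: v_a = √[μ(2/r₂ − 1/a_t)] = 1.29143 km/s.
Second burn Δv₂ = |v₂ − v_a| = 1.4065 km/s.
Δv = Δv₁ + Δv₂ = 2.4808 + 1.4065 = 3.887 km/s.

Δv = 3887 m/s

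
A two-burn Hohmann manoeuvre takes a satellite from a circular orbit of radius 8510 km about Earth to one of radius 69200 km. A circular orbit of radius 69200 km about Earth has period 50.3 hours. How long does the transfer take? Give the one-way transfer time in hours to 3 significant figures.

From Kepler's third law T² = 4π²r³/μ at r = 69200 km, T = 50.3 hours = 50.3 × 3600 s = 1.8108×10^5 s: μ = 4π²r³/T² = 3.98967×10^5 km³/s².
Transfer-ellipse semi-major axis a_t = (r₁ + r₂)/2 = (8510 + 69200)/2 = 38855 km.
By Kepler's third law the transfer-orbit period is T = 2π√(a_t³/μ), so t = T/2 = 38090 s.
Converting: 38090 s ÷ 3600 s/hour = 10.6 hours.

t = 10.6 hours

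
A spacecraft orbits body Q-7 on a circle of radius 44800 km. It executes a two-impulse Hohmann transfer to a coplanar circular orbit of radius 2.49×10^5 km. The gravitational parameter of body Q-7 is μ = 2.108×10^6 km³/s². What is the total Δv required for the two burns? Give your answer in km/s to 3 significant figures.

The Hohmann ellipse has a_t = (r₁ + r₂)/2 = 1.469×10^5 km.
At r₁ the circular-orbit speed is v₁ = √(μ/r₁) = 6.860 km/s.
On the transfer ellipse at r₁, vis-viva equation gives v_p = √[μ(2/r₁ − 1/a_t)] = 8.931 km/s.
First burn Δv₁ = |v_p − v₁| = 2.071 km/s.
At r₂, v₂ = √(μ/r₂) = 2.910 km/s.
Transfer-orbit speed at r₂: v_a = √[μ(2/r₂ − 1/a_t)] = 1.607 km/s.
Second burn Δv₂ = |v₂ − v_a| = 1.303 km/s.
Δv = Δv₁ + Δv₂ = 2.071 + 1.303 = 3.374 km/s.

Δv = 3.37 km/s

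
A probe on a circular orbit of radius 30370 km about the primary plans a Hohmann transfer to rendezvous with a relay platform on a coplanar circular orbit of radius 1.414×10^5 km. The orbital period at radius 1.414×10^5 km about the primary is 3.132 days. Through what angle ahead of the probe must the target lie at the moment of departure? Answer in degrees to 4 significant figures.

From Kepler's third law T² = 4π²r³/μ at r = 1.414×10^5 km, T = 3.132 days = 3.132 × 86400 s = 2.706048×10^5 s: μ = 4π²r³/T² = 1.52418×10^6 km³/s².
Transfer-ellipse semi-major axis a_t = (r₁ + r₂)/2 = (30370 + 1.414×10^5)/2 = 85885 km.
The half-period of the transfer ellipse is t = π√(a_t³/μ) = 64048.3 s.
Target angular speed ω₂ = √(μ/r₂³) = 2.32190×10^-5 rad/s.
Angle swept by the target during transfer: ω₂·t = 1.48714 rad = 85.21°.
Arrival is 180° from departure on the ellipse, so φ = 180° − 85.21° = 94.79°.

φ = 94.79°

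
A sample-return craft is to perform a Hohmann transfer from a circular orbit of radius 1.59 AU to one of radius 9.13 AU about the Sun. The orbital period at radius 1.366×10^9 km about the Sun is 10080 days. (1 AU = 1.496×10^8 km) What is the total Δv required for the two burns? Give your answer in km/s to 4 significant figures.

From Kepler's third law T² = 4π²r³/μ at r = 1.366×10^9 km, T = 10080 days = 10080 × 86400 s = 8.70912×10^8 s: μ = 4π²r³/T² = 1.32667×10^11 km³/s².
In km: r₁ = 1.59 × 1.496×10^8 = 2.37864×10^8 km; r₂ = 9.13 × 1.496×10^8 = 1.365848×10^9 km.
Transfer-ellipse semi-major axis a_t = (r₁ + r₂)/2 = (2.37864×10^8 + 1.365848×10^9)/2 = 8.01856×10^8 km.
At r₁ the circular-orbit speed is v₁ = √(μ/r₁) = 23.617 km/s.
On the transfer ellipse at r₁, v² = μ(2/r − 1/a) gives v_p = √[μ(2/r₁ − 1/a_t)] = 30.823 km/s.
First burn Δv₁ = |v_p − v₁| = 7.206 km/s.
At r₂, v₂ = √(μ/r₂) = 9.856 km/s.
Transfer-orbit speed at r₂: v_a = √[μ(2/r₂ − 1/a_t)] = 5.368 km/s.
Second burn Δv₂ = |v₂ − v_a| = 4.488 km/s.
Δv = Δv₁ + Δv₂ = 7.206 + 4.488 = 11.69 km/s.

Δv = 11.69 km/s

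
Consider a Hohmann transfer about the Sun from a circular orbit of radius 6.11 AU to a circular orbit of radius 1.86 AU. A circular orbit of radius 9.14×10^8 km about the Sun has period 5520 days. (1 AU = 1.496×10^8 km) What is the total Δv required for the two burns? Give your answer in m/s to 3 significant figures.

Δv = 9010 m/s

From Kepler's third law T² = 4π²r³/μ at r = 9.14×10^8 km, T = 5520 days = 5520 × 86400 s = 4.76928×10^8 s: μ = 4π²r³/T² = 1.32523×10^11 km³/s².
In km: r₁ = 6.11 × 1.496×10^8 = 9.14056×10^8 km; r₂ = 1.86 × 1.496×10^8 = 2.78256×10^8 km.
The Hohmann ellipse has a_t = (r₁ + r₂)/2 = 5.96156×10^8 km.
At r₁ the circular-orbit speed is v₁ = √(μ/r₁) = 12.041 km/s.
Transfer-orbit speed at r₁ (v² = μ(2/r − 1/a)): v_a = √[μ(2/r₁ − 1/a_t)] = 8.2263 km/s.
First burn Δv₁ = |v_a − v₁| = 3.815 km/s.
Circular speed at r₂: v₂ = √(μ/r₂) = 21.8235 km/s.
Transfer-orbit speed at r₂: v_p = √[μ(2/r₂ − 1/a_t)] = 27.0228 km/s.
Second burn Δv₂ = |v₂ − v_p| = 5.199 km/s.
Total Δv = Δv₁ + Δv₂ = 9.014 km/s.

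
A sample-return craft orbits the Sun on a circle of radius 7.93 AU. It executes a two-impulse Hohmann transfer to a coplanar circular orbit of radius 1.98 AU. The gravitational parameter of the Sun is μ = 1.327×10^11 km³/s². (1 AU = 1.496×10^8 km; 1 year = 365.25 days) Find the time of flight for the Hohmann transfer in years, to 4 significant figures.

In km: r₁ = 7.93 × 1.496×10^8 = 1.186328×10^9 km; r₂ = 1.98 × 1.496×10^8 = 2.96208×10^8 km.
Transfer-ellipse semi-major axis a_t = (r₁ + r₂)/2 = (1.186328×10^9 + 2.96208×10^8)/2 = 7.41268×10^8 km.
By Kepler's third law the transfer-orbit period is T = 2π√(a_t³/μ), so t = T/2 = 1.7405×10^8 s.
Converting: 1.7405×10^8 s ÷ 3.15576×10^7 s/year (365.25 × 86400) = 5.515 years.

t = 5.515 years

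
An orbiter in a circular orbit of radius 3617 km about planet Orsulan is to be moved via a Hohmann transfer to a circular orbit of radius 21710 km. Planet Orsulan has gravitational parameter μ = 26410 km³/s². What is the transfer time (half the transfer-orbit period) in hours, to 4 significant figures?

Transfer-ellipse semi-major axis a_t = (r₁ + r₂)/2 = (3617 + 21710)/2 = 12663.5 km.
Half the transfer-orbit period gives t = π√(a_t³/μ) = 27548 s.
Converting: 27548 s ÷ 3600 s/hour = 7.652 hours.

t = 7.652 hours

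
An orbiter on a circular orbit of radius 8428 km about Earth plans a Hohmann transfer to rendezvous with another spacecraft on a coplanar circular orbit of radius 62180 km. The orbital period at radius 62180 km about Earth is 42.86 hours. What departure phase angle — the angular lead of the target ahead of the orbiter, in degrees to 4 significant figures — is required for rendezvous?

From Kepler's third law T² = 4π²r³/μ at r = 62180 km, T = 42.86 hours = 42.86 × 3600 s = 1.54296×10^5 s: μ = 4π²r³/T² = 3.98660×10^5 km³/s².
Transfer-ellipse semi-major axis a_t = (r₁ + r₂)/2 = (8428 + 62180)/2 = 35304 km.
Transfer time t = π√(a_t³/μ) = 33010 s.
Target angular speed ω₂ = √(μ/r₂³) = 4.072×10^-5 rad/s.
Angle swept by the target during transfer: ω₂·t = 1.344 rad = 77.01°.
Arrival is 180° from departure on the ellipse, so φ = 180° − 77.01° = 103.0°.

φ = 103.0°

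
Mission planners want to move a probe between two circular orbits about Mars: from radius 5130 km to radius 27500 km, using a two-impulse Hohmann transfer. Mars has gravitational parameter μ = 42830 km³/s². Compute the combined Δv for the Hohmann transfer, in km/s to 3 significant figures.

Δv = 1.41 km/s

Transfer-ellipse semi-major axis a_t = (r₁ + r₂)/2 = (5130 + 27500)/2 = 16315 km.
Circular speed at r₁: v₁ = √(μ/r₁) = √(42830/5130) = 2.8895 km/s.
On the transfer ellipse at r₁, vis-viva equation gives v_p = √[μ(2/r₁ − 1/a_t)] = 3.7514 km/s.
First burn Δv₁ = |v_p − v₁| = 0.8619 km/s.
Circular speed at r₂: v₂ = √(μ/r₂) = 1.248 km/s.
Transfer-orbit speed at r₂: v_a = √[μ(2/r₂ − 1/a_t)] = 0.6998 km/s.
Second burn Δv₂ = |v₂ − v_a| = 0.5482 km/s.
Total Δv = Δv₁ + Δv₂ = 1.410 km/s.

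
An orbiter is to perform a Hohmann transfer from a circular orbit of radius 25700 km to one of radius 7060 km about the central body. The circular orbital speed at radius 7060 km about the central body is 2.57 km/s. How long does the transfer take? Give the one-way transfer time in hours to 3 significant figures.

From the circular-orbit relation v² = μ/r at r = 7060 km: μ = v²r = (2.57)² × 7060 = 46630.6 km³/s².
The Hohmann ellipse has a_t = (r₁ + r₂)/2 = 16380 km.
Transfer time t = π√(a_t³/μ) = π√((16380)³ / 46630.6) = 30500 s.
Converting: 30500 s ÷ 3600 s/hour = 8.47 hours.

t = 8.47 hours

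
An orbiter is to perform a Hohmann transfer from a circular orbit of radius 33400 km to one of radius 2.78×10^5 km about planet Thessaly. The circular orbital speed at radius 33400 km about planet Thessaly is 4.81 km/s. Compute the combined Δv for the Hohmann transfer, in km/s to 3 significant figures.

From the circular-orbit relation v² = μ/r at r = 33400 km: μ = v²r = (4.81)² × 33400 = 7.72746×10^5 km³/s².
Semi-major axis of the transfer orbit: a_t = (33400 + 2.780×10^5)/2 = 1.557×10^5 km.
Circular speed at r₁: v₁ = √(μ/r₁) = √(7.72746×10^5/33400) = 4.810 km/s.
Transfer-orbit speed at r₁ (vis-viva): v_p = √[μ(2/r₁ − 1/a_t)] = 6.427 km/s.
First burn Δv₁ = |v_p − v₁| = 1.617 km/s.
At r₂, v₂ = √(μ/r₂) = 1.6672 km/s.
Transfer-orbit speed at r₂: v_a = √[μ(2/r₂ − 1/a_t)] = 0.77219 km/s.
Second burn Δv₂ = |v₂ − v_a| = 0.8950 km/s.
Total Δv = Δv₁ + Δv₂ = 2.512 km/s.

Δv = 2.51 km/s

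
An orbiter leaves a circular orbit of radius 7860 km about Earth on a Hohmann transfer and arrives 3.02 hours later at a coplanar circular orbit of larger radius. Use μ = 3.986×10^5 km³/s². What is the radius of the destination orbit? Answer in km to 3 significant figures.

r₂ = 25800 km

Transfer time t = 3.02 hours = 10872 s, and t = π√(a_t³/μ).
So a_t = (μ t²/π²)^(1/3) = (3.986×10^5 × (10872)² / π²)^(1/3) = 16838 km.
Since a_t = (r₁ + r₂)/2, r₂ = 2a_t − r₁ = 2×16838 − 7860 = 25816 km.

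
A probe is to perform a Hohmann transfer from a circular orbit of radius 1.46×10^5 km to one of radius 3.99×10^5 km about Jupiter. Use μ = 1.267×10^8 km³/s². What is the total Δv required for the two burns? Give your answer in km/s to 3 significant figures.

The Hohmann ellipse has a_t = (r₁ + r₂)/2 = 2.725×10^5 km.
At r₁ the circular-orbit speed is v₁ = √(μ/r₁) = 29.4586 km/s.
Transfer-orbit speed at r₁ (vis-viva equation): v_p = √[μ(2/r₁ − 1/a_t)] = 35.6464 km/s.
First burn Δv₁ = |v_p − v₁| = 6.188 km/s.
At r₂, v₂ = √(μ/r₂) = 17.820 km/s.
Transfer-orbit speed at r₂: v_a = √[μ(2/r₂ − 1/a_t)] = 13.044 km/s.
Second burn Δv₂ = |v₂ − v_a| = 4.776 km/s.
Δv = Δv₁ + Δv₂ = 6.188 + 4.776 = 10.96 km/s.

Δv = 11.0 km/s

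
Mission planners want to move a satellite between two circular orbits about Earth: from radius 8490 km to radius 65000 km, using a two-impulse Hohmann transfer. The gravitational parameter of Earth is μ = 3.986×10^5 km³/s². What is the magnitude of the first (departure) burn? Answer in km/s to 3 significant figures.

Transfer-ellipse semi-major axis a_t = (r₁ + r₂)/2 = (8490 + 65000)/2 = 36745 km.
On the circular orbit at r = 8490 km, v_c = √(μ/r) = 6.852 km/s.
Vis-viva on the transfer ellipse at r = 8490 km gives v_t = √[μ(2/r − 1/a_t)] = 9.113 km/s.
Δv₁ = |v_t − v_c| = |9.113 − 6.852| = 2.261 km/s.

Δv₁ = 2.26 km/s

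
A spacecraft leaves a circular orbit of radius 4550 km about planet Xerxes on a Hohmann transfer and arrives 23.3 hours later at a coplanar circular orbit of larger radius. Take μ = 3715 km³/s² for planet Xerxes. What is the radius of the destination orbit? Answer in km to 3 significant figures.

r₂ = 23100 km

Transfer time t = 23.3 hours = 83880 s, and t = π√(a_t³/μ).
So a_t = (μ t²/π²)^(1/3) = (3715 × (83880)² / π²)^(1/3) = 13835 km.
Since a_t = (r₁ + r₂)/2, r₂ = 2a_t − r₁ = 2×13835 − 4550 = 23120 km.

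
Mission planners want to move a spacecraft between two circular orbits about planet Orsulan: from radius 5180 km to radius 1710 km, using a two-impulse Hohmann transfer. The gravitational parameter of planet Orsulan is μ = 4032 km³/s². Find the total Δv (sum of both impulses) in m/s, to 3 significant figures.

Δv = 608 m/s

The Hohmann ellipse has a_t = (r₁ + r₂)/2 = 3445 km.
Circular speed at r₁: v₁ = √(μ/r₁) = √(4032/5180) = 0.8823 km/s.
On the transfer ellipse at r₁, v² = μ(2/r − 1/a) gives v_a = √[μ(2/r₁ − 1/a_t)] = 0.6216 km/s.
First burn Δv₁ = |v_a − v₁| = 0.2607 km/s.
At r₂, v₂ = √(μ/r₂) = 1.5355 km/s.
Transfer-orbit speed at r₂: v_p = √[μ(2/r₂ − 1/a_t)] = 1.8829 km/s.
Second burn Δv₂ = |v₂ − v_p| = 0.3474 km/s.
Total Δv = Δv₁ + Δv₂ = 0.6081 km/s.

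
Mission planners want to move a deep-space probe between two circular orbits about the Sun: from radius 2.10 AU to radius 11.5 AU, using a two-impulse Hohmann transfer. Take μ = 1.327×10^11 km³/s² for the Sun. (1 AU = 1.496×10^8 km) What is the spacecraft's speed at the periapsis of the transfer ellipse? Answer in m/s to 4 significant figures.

In km: r₁ = 2.10 × 1.496×10^8 = 3.1416×10^8 km; r₂ = 11.5 × 1.496×10^8 = 1.7204×10^9 km.
Semi-major axis of the transfer orbit: a_t = (3.1416×10^8 + 1.7204×10^9)/2 = 1.01728×10^9 km.
At periapsis, r = 3.1416×10^8 km.
Applying v² = μ(2/r − 1/a_t): v = 26.73 km/s.

v = 26730 m/s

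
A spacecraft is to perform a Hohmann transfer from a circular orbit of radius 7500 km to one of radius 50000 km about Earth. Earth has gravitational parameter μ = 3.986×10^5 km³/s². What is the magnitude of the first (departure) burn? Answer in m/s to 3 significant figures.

Δv₁ = 2320 m/s

Transfer-ellipse semi-major axis a_t = (r₁ + r₂)/2 = (7500 + 50000)/2 = 28750 km.
On the circular orbit at r = 7500 km, v_c = √(μ/r) = 7.290 km/s.
Vis-viva on the transfer ellipse at r = 7500 km gives v_t = √[μ(2/r − 1/a_t)] = 9.614 km/s.
Δv₁ = |v_t − v_c| = |9.614 − 7.290| = 2.324 km/s.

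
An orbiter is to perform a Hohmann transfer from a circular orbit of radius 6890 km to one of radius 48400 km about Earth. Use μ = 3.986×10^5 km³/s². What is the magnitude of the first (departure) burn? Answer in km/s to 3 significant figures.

The Hohmann ellipse has a_t = (r₁ + r₂)/2 = 27645 km.
Circular speed at r = 6890 km: v_c = √(μ/r) = 7.6060 km/s.
Vis-viva on the transfer ellipse at r = 6890 km gives v_t = √[μ(2/r − 1/a_t)] = 10.064 km/s.
Δv₁ = |v_t − v_c| = |10.064 − 7.6060| = 2.458 km/s.

Δv₁ = 2.46 km/s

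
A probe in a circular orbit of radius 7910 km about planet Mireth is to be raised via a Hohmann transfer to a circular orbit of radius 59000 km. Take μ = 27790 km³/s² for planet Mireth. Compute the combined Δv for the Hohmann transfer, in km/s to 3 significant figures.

Δv = 0.967 km/s

Semi-major axis of the transfer orbit: a_t = (7910 + 59000)/2 = 33455 km.
At r₁ the circular-orbit speed is v₁ = √(μ/r₁) = 1.8744 km/s.
On the transfer ellipse at r₁, vis-viva equation gives v_p = √[μ(2/r₁ − 1/a_t)] = 2.4892 km/s.
First burn Δv₁ = |v_p − v₁| = 0.6148 km/s.
Circular speed at r₂: v₂ = √(μ/r₂) = 0.6863 km/s.
Transfer-orbit speed at r₂: v_a = √[μ(2/r₂ − 1/a_t)] = 0.3337 km/s.
Second burn Δv₂ = |v₂ − v_a| = 0.3526 km/s.
Δv = Δv₁ + Δv₂ = 0.6148 + 0.3526 = 0.9674 km/s.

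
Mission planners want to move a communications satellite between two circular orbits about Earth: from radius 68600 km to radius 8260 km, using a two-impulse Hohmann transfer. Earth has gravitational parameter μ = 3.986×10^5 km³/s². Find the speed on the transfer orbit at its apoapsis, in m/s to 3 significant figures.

v = 1120 m/s

Semi-major axis of the transfer orbit: a_t = (68600 + 8260)/2 = 38430 km.
At apoapsis, r = 68600 km.
Applying v² = μ(2/r − 1/a_t): v = 1.118 km/s.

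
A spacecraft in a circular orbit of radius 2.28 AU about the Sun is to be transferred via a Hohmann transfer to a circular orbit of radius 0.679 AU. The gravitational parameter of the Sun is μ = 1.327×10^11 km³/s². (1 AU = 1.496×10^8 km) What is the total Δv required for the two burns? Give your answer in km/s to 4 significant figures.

Δv = 15.09 km/s

In km: r₁ = 2.28 × 1.496×10^8 = 3.41088×10^8 km; r₂ = 0.679 × 1.496×10^8 = 1.015784×10^8 km.
Transfer-ellipse semi-major axis a_t = (r₁ + r₂)/2 = (3.41088×10^8 + 1.015784×10^8)/2 = 2.213332×10^8 km.
Circular speed at r₁: v₁ = √(μ/r₁) = √(1.327×10^11/3.41088×10^8) = 19.724 km/s.
Transfer-orbit speed at r₁ (vis-viva equation): v_a = √[μ(2/r₁ − 1/a_t)] = 13.362 km/s.
First burn Δv₁ = |v_a − v₁| = 6.362 km/s.
Circular speed at r₂: v₂ = √(μ/r₂) = 36.144 km/s.
Transfer-orbit speed at r₂: v_p = √[μ(2/r₂ − 1/a_t)] = 44.869 km/s.
Second burn Δv₂ = |v₂ − v_p| = 8.725 km/s.
Δv = Δv₁ + Δv₂ = 6.362 + 8.725 = 15.09 km/s.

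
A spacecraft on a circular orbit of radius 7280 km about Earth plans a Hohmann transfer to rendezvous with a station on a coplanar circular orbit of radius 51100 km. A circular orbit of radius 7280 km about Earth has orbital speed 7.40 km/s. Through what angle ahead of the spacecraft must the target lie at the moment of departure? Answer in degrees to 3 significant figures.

φ = 102°

From the circular-orbit relation v² = μ/r at r = 7280 km: μ = v²r = (7.40)² × 7280 = 3.98653×10^5 km³/s².
Transfer-ellipse semi-major axis a_t = (r₁ + r₂)/2 = (7280 + 51100)/2 = 29190 km.
The half-period of the transfer ellipse is t = π√(a_t³/μ) = 24814 s.
The target's mean motion on its circular orbit is ω₂ = √(μ/r₂³) = 5.4660×10^-5 rad/s.
Angle swept by the target during transfer: ω₂·t = 1.3563 rad = 77.71°.
Arrival is 180° from departure on the ellipse, so φ = 180° − 77.71° = 102°.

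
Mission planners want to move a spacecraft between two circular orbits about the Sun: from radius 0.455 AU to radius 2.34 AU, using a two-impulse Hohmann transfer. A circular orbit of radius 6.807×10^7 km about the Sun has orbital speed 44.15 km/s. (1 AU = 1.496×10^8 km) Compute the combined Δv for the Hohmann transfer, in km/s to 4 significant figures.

From the circular-orbit relation v² = μ/r at r = 6.807×10^7 km: μ = v²r = (44.15)² × 6.807×10^7 = 1.32684×10^11 km³/s².
In km: r₁ = 0.455 × 1.496×10^8 = 6.8068×10^7 km; r₂ = 2.34 × 1.496×10^8 = 3.50064×10^8 km.
Transfer-ellipse semi-major axis a_t = (r₁ + r₂)/2 = (6.8068×10^7 + 3.50064×10^8)/2 = 2.09066×10^8 km.
Circular speed at r₁: v₁ = √(μ/r₁) = √(1.32684×10^11/6.8068×10^7) = 44.15 km/s.
On the transfer ellipse at r₁, v² = μ(2/r − 1/a) gives v_p = √[μ(2/r₁ − 1/a_t)] = 57.13 km/s.
First burn Δv₁ = |v_p − v₁| = 12.98 km/s.
Circular speed at r₂: v₂ = √(μ/r₂) = 19.47 km/s.
Transfer-orbit speed at r₂: v_a = √[μ(2/r₂ − 1/a_t)] = 11.11 km/s.
Second burn Δv₂ = |v₂ − v_a| = 8.360 km/s.
Total Δv = Δv₁ + Δv₂ = 21.34 km/s.

Δv = 21.34 km/s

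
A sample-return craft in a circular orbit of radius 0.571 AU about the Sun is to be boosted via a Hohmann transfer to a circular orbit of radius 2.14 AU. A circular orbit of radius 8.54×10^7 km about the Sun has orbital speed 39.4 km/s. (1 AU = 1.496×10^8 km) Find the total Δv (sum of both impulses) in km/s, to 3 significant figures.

From the circular-orbit relation v² = μ/r at r = 8.54×10^7 km: μ = v²r = (39.4)² × 8.54×10^7 = 1.32572×10^11 km³/s².
In km: r₁ = 0.571 × 1.496×10^8 = 8.54216×10^7 km; r₂ = 2.14 × 1.496×10^8 = 3.20144×10^8 km.
The Hohmann ellipse has a_t = (r₁ + r₂)/2 = 2.027828×10^8 km.
Circular speed at r₁: v₁ = √(μ/r₁) = √(1.32572×10^11/8.54216×10^7) = 39.395 km/s.
Transfer-orbit speed at r₁ (v² = μ(2/r − 1/a)): v_p = √[μ(2/r₁ − 1/a_t)] = 49.499 km/s.
First burn Δv₁ = |v_p − v₁| = 10.104 km/s.
Circular speed at r₂: v₂ = √(μ/r₂) = 20.3494 km/s.
Transfer-orbit speed at r₂: v_a = √[μ(2/r₂ − 1/a_t)] = 13.2075 km/s.
Second burn Δv₂ = |v₂ − v_a| = 7.1419 km/s.
Δv = Δv₁ + Δv₂ = 10.104 + 7.1419 = 17.25 km/s.

Δv = 17.2 km/s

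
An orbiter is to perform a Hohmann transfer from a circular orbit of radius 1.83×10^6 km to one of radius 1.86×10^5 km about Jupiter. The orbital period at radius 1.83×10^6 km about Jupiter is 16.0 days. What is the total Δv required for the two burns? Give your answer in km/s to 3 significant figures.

From Kepler's third law T² = 4π²r³/μ at r = 1.83×10^6 km, T = 16.0 days = 16.0 × 86400 s = 1.3824×10^6 s: μ = 4π²r³/T² = 1.26603×10^8 km³/s².
The Hohmann ellipse has a_t = (r₁ + r₂)/2 = 1.008×10^6 km.
Circular speed at r₁: v₁ = √(μ/r₁) = √(1.26603×10^8/1.830×10^6) = 8.318 km/s.
On the transfer ellipse at r₁, vis-viva gives v_a = √[μ(2/r₁ − 1/a_t)] = 3.573 km/s.
First burn Δv₁ = |v_a − v₁| = 4.745 km/s.
Circular speed at r₂: v₂ = √(μ/r₂) = 26.090 km/s.
Transfer-orbit speed at r₂: v_p = √[μ(2/r₂ − 1/a_t)] = 35.153 km/s.
Second burn Δv₂ = |v₂ − v_p| = 9.063 km/s.
Δv = Δv₁ + Δv₂ = 4.745 + 9.063 = 13.81 km/s.

Δv = 13.8 km/s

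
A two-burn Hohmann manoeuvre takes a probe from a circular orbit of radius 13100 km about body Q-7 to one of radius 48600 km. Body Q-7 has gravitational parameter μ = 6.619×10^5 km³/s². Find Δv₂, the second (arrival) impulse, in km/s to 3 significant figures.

Semi-major axis of the transfer orbit: a_t = (13100 + 48600)/2 = 30850 km.
On the circular orbit at r = 48600 km, v_c = √(μ/r) = 3.6904 km/s.
Transfer-orbit speed at the same r (vis-viva, a = a_t): v_t = √[μ(2/r − 1/a_t)] = 2.4048 km/s.
Δv₂ = |v_t − v_c| = |2.4048 − 3.6904| = 1.286 km/s.

Δv₂ = 1.29 km/s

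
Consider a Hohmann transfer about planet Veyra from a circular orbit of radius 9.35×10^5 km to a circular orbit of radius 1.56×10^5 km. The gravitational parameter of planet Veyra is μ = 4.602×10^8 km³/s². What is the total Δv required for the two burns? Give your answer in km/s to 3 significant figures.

The Hohmann ellipse has a_t = (r₁ + r₂)/2 = 5.455×10^5 km.
Circular speed at r₁: v₁ = √(μ/r₁) = √(4.602×10^8/9.350×10^5) = 22.1854 km/s.
On the transfer ellipse at r₁, v² = μ(2/r − 1/a) gives v_a = √[μ(2/r₁ − 1/a_t)] = 11.8640 km/s.
First burn Δv₁ = |v_a − v₁| = 10.3214 km/s.
Circular speed at r₂: v₂ = √(μ/r₂) = 54.3139 km/s.
Transfer-orbit speed at r₂: v_p = √[μ(2/r₂ − 1/a_t)] = 71.1082 km/s.
Second burn Δv₂ = |v₂ − v_p| = 16.7943 km/s.
Total Δv = Δv₁ + Δv₂ = 27.12 km/s.

Δv = 27.1 km/s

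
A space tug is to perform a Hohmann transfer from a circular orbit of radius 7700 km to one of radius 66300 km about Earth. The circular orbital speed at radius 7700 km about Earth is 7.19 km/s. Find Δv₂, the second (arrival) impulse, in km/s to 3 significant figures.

From the circular-orbit relation v² = μ/r at r = 7700 km: μ = v²r = (7.19)² × 7700 = 3.98060×10^5 km³/s².
Transfer-ellipse semi-major axis a_t = (r₁ + r₂)/2 = (7700 + 66300)/2 = 37000 km.
On the circular orbit at r = 66300 km, v_c = √(μ/r) = 2.450 km/s.
Vis-viva on the transfer ellipse at r = 66300 km gives v_t = √[μ(2/r − 1/a_t)] = 1.118 km/s.
Δv₂ = |v_t − v_c| = |1.118 − 2.450| = 1.332 km/s.

Δv₂ = 1.33 km/s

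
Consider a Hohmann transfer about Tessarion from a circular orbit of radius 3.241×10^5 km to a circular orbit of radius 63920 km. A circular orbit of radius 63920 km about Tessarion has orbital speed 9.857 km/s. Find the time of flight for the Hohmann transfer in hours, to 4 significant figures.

t = 29.92 hours

From the circular-orbit relation v² = μ/r at r = 63920 km: μ = v²r = (9.857)² × 63920 = 6.21050×10^6 km³/s².
Transfer-ellipse semi-major axis a_t = (r₁ + r₂)/2 = (3.241×10^5 + 63920)/2 = 1.9401×10^5 km.
By Kepler's third law the transfer-orbit period is T = 2π√(a_t³/μ), so t = T/2 = 1.077×10^5 s.
Converting: 1.077×10^5 s ÷ 3600 s/hour = 29.92 hours.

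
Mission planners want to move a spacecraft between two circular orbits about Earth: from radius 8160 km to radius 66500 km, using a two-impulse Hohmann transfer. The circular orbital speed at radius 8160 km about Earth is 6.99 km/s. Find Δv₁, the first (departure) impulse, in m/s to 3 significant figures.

From the circular-orbit relation v² = μ/r at r = 8160 km: μ = v²r = (6.99)² × 8160 = 3.98698×10^5 km³/s².
Transfer-ellipse semi-major axis a_t = (r₁ + r₂)/2 = (8160 + 66500)/2 = 37330 km.
Circular speed at r = 8160 km: v_c = √(μ/r) = 6.990 km/s.
Transfer-orbit speed at the same r (vis-viva, a = a_t): v_t = √[μ(2/r − 1/a_t)] = 9.330 km/s.
Δv₁ = |v_t − v_c| = |9.330 − 6.990| = 2.340 km/s.

Δv₁ = 2340 m/s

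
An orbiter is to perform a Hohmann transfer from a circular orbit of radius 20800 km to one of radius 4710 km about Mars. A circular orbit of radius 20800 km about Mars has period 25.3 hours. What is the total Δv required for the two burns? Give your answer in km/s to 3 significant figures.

Δv = 1.40 km/s

From Kepler's third law T² = 4π²r³/μ at r = 20800 km, T = 25.3 hours = 25.3 × 3600 s = 91080 s: μ = 4π²r³/T² = 42825.6 km³/s².
Semi-major axis of the transfer orbit: a_t = (20800 + 4710)/2 = 12755 km.
Circular speed at r₁: v₁ = √(μ/r₁) = √(42825.6/20800) = 1.434895 km/s.
On the transfer ellipse at r₁, v² = μ(2/r − 1/a) gives v_a = √[μ(2/r₁ − 1/a_t)] = 0.8719476 km/s.
First burn Δv₁ = |v_a − v₁| = 0.5629 km/s.
Circular speed at r₂: v₂ = √(μ/r₂) = 3.01538 km/s.
Transfer-orbit speed at r₂: v_p = √[μ(2/r₂ − 1/a_t)] = 3.85064 km/s.
Second burn Δv₂ = |v₂ − v_p| = 0.8353 km/s.
Total Δv = Δv₁ + Δv₂ = 1.398 km/s.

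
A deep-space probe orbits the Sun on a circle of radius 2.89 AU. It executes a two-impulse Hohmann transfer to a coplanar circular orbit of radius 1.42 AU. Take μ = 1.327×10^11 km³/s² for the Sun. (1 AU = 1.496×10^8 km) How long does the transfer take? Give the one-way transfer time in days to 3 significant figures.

In km: r₁ = 2.89 × 1.496×10^8 = 4.32344×10^8 km; r₂ = 1.42 × 1.496×10^8 = 2.12432×10^8 km.
Transfer-ellipse semi-major axis a_t = (r₁ + r₂)/2 = (4.32344×10^8 + 2.12432×10^8)/2 = 3.22388×10^8 km.
By Kepler's third law the transfer-orbit period is T = 2π√(a_t³/μ), so t = T/2 = 4.992×10^7 s.
Converting: 4.992×10^7 s ÷ 86400 s/day = 578 days.

t = 578 days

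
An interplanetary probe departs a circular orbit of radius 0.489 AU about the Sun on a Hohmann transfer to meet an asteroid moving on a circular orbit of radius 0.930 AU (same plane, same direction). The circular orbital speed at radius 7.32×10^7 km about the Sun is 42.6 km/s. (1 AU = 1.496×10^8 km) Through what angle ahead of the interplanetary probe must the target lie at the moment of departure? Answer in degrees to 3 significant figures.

φ = 60.1°

From the circular-orbit relation v² = μ/r at r = 7.32×10^7 km: μ = v²r = (42.6)² × 7.32×10^7 = 1.32840×10^11 km³/s².
In km: r₁ = 0.489 × 1.496×10^8 = 7.31544×10^7 km; r₂ = 0.930 × 1.496×10^8 = 1.39128×10^8 km.
The Hohmann ellipse has a_t = (r₁ + r₂)/2 = 1.061412×10^8 km.
Transfer time t = π√(a_t³/μ) = 9.4256×10^6 s.
Target angular speed ω₂ = √(μ/r₂³) = 2.2210×10^-7 rad/s.
Angle swept by the target during transfer: ω₂·t = 2.093 rad = 119.9°.
Arrival is 180° from departure on the ellipse, so φ = 180° − 119.9° = 60.1°.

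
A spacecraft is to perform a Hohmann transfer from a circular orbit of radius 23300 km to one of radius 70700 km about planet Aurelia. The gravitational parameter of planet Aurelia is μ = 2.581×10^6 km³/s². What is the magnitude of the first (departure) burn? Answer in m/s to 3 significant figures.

Δv₁ = 2380 m/s

Semi-major axis of the transfer orbit: a_t = (23300 + 70700)/2 = 47000 km.
Circular speed at r = 23300 km: v_c = √(μ/r) = 10.525 km/s.
Vis-viva on the transfer ellipse at r = 23300 km gives v_t = √[μ(2/r − 1/a_t)] = 12.909 km/s.
Δv₁ = |v_t − v_c| = |12.909 − 10.525| = 2.384 km/s.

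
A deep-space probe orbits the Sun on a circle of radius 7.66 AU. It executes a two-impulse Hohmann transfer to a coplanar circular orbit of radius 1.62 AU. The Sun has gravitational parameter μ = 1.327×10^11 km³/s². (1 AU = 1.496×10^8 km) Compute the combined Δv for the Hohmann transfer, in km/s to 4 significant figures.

In km: r₁ = 7.66 × 1.496×10^8 = 1.145936×10^9 km; r₂ = 1.62 × 1.496×10^8 = 2.42352×10^8 km.
The Hohmann ellipse has a_t = (r₁ + r₂)/2 = 6.94144×10^8 km.
Circular speed at r₁: v₁ = √(μ/r₁) = √(1.327×10^11/1.145936×10^9) = 10.7611 km/s.
Transfer-orbit speed at r₁ (v² = μ(2/r − 1/a)): v_a = √[μ(2/r₁ − 1/a_t)] = 6.35849 km/s.
First burn Δv₁ = |v_a − v₁| = 4.403 km/s.
Circular speed at r₂: v₂ = √(μ/r₂) = 23.3998 km/s.
Transfer-orbit speed at r₂: v_p = √[μ(2/r₂ − 1/a_t)] = 30.0654 km/s.
Second burn Δv₂ = |v₂ − v_p| = 6.666 km/s.
Δv = Δv₁ + Δv₂ = 4.403 + 6.666 = 11.07 km/s.

Δv = 11.07 km/s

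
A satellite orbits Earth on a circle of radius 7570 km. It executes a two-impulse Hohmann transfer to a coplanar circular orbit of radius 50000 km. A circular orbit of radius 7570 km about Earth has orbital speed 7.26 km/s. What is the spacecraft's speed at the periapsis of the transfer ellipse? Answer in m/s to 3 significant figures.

v = 9570 m/s

From the circular-orbit relation v² = μ/r at r = 7570 km: μ = v²r = (7.26)² × 7570 = 3.98997×10^5 km³/s².
Transfer-ellipse semi-major axis a_t = (r₁ + r₂)/2 = (7570 + 50000)/2 = 28785 km.
At periapsis, r = 7570 km.
From the vis-viva equation, v = √[μ(2/r − 1/a_t)] = 9.568 km/s.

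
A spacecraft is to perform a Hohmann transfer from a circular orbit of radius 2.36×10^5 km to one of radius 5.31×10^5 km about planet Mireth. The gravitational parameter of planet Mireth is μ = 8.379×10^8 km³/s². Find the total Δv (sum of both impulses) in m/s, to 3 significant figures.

Δv = 19100 m/s

Transfer-ellipse semi-major axis a_t = (r₁ + r₂)/2 = (2.360×10^5 + 5.310×10^5)/2 = 3.835×10^5 km.
At r₁ the circular-orbit speed is v₁ = √(μ/r₁) = 59.585 km/s.
Transfer-orbit speed at r₁ (vis-viva): v_p = √[μ(2/r₁ − 1/a_t)] = 70.114 km/s.
First burn Δv₁ = |v_p − v₁| = 10.53 km/s.
Circular speed at r₂: v₂ = √(μ/r₂) = 39.724 km/s.
Transfer-orbit speed at r₂: v_a = √[μ(2/r₂ − 1/a_t)] = 31.162 km/s.
Second burn Δv₂ = |v₂ − v_a| = 8.562 km/s.
Total Δv = Δv₁ + Δv₂ = 19.09 km/s.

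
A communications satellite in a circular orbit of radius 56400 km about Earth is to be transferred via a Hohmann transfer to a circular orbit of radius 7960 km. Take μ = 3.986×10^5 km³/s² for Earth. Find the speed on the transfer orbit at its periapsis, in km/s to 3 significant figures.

v = 9.37 km/s

The Hohmann ellipse has a_t = (r₁ + r₂)/2 = 32180 km.
The periapsis of the transfer ellipse is at r = 7960 km.
Vis-viva: v = √[μ(2/r − 1/a_t)] = √[3.986×10^5 × (2/7960 − 1/32180)] = 9.368 km/s.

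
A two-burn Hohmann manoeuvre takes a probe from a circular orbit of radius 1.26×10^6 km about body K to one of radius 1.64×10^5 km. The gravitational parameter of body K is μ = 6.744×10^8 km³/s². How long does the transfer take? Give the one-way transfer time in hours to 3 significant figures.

Semi-major axis of the transfer orbit: a_t = (1.260×10^6 + 1.640×10^5)/2 = 7.120×10^5 km.
By Kepler's third law the transfer-orbit period is T = 2π√(a_t³/μ), so t = T/2 = 72680 s.
Converting: 72680 s ÷ 3600 s/hour = 20.2 hours.

t = 20.2 hours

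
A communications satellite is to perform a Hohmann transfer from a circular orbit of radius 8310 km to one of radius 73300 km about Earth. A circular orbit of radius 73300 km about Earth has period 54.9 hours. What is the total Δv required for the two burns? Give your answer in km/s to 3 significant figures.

Δv = 3.63 km/s

From Kepler's third law T² = 4π²r³/μ at r = 73300 km, T = 54.9 hours = 54.9 × 3600 s = 1.9764×10^5 s: μ = 4π²r³/T² = 3.98036×10^5 km³/s².
The Hohmann ellipse has a_t = (r₁ + r₂)/2 = 40805 km.
At r₁ the circular-orbit speed is v₁ = √(μ/r₁) = 6.921 km/s.
Transfer-orbit speed at r₁ (v² = μ(2/r − 1/a)): v_p = √[μ(2/r₁ − 1/a_t)] = 9.276 km/s.
First burn Δv₁ = |v_p − v₁| = 2.355 km/s.
Circular speed at r₂: v₂ = √(μ/r₂) = 2.3303 km/s.
Transfer-orbit speed at r₂: v_a = √[μ(2/r₂ − 1/a_t)] = 1.0516 km/s.
Second burn Δv₂ = |v₂ − v_a| = 1.279 km/s.
Total Δv = Δv₁ + Δv₂ = 3.634 km/s.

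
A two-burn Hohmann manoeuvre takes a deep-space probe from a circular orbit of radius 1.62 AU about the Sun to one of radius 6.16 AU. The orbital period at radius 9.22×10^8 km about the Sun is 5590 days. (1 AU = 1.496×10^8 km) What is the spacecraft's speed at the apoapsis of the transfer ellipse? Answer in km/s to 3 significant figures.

From Kepler's third law T² = 4π²r³/μ at r = 9.22×10^8 km, T = 5590 days = 5590 × 86400 s = 4.82976×10^8 s: μ = 4π²r³/T² = 1.32648×10^11 km³/s².
In km: r₁ = 1.62 × 1.496×10^8 = 2.42352×10^8 km; r₂ = 6.16 × 1.496×10^8 = 9.21536×10^8 km.
Transfer-ellipse semi-major axis a_t = (r₁ + r₂)/2 = (2.42352×10^8 + 9.21536×10^8)/2 = 5.81944×10^8 km.
The apoapsis of the transfer ellipse is at r = 9.21536×10^8 km.
Applying v² = μ(2/r − 1/a_t): v = 7.742 km/s.

v = 7.74 km/s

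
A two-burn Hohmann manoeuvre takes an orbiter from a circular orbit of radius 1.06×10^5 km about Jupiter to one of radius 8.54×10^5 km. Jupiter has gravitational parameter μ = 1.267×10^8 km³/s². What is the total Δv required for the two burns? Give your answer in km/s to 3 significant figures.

Δv = 18.0 km/s

The Hohmann ellipse has a_t = (r₁ + r₂)/2 = 4.800×10^5 km.
At r₁ the circular-orbit speed is v₁ = √(μ/r₁) = 34.573 km/s.
On the transfer ellipse at r₁, vis-viva gives v_p = √[μ(2/r₁ − 1/a_t)] = 46.115 km/s.
First burn Δv₁ = |v_p − v₁| = 11.54 km/s.
Circular speed at r₂: v₂ = √(μ/r₂) = 12.18 km/s.
Transfer-orbit speed at r₂: v_a = √[μ(2/r₂ − 1/a_t)] = 5.724 km/s.
Second burn Δv₂ = |v₂ − v_a| = 6.456 km/s.
Δv = Δv₁ + Δv₂ = 11.54 + 6.456 = 18.00 km/s.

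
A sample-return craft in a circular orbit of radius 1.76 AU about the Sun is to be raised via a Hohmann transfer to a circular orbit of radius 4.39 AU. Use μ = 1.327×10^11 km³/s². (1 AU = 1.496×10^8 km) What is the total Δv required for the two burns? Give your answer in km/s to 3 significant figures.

In km: r₁ = 1.76 × 1.496×10^8 = 2.63296×10^8 km; r₂ = 4.39 × 1.496×10^8 = 6.56744×10^8 km.
Transfer-ellipse semi-major axis a_t = (r₁ + r₂)/2 = (2.63296×10^8 + 6.56744×10^8)/2 = 4.6002×10^8 km.
Circular speed at r₁: v₁ = √(μ/r₁) = √(1.327×10^11/2.63296×10^8) = 22.450 km/s.
Transfer-orbit speed at r₁ (vis-viva): v_p = √[μ(2/r₁ − 1/a_t)] = 26.824 km/s.
First burn Δv₁ = |v_p − v₁| = 4.374 km/s.
Circular speed at r₂: v₂ = √(μ/r₂) = 14.215 km/s.
Transfer-orbit speed at r₂: v_a = √[μ(2/r₂ − 1/a_t)] = 10.754 km/s.
Second burn Δv₂ = |v₂ − v_a| = 3.461 km/s.
Total Δv = Δv₁ + Δv₂ = 7.835 km/s.

Δv = 7.83 km/s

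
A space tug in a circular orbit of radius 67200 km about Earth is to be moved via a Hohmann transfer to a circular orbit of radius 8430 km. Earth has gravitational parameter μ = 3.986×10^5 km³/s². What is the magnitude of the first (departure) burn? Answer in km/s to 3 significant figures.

Δv₁ = 1.29 km/s

Semi-major axis of the transfer orbit: a_t = (67200 + 8430)/2 = 37815 km.
On the circular orbit at r = 67200 km, v_c = √(μ/r) = 2.4355 km/s.
Vis-viva on the transfer ellipse at r = 67200 km gives v_t = √[μ(2/r − 1/a_t)] = 1.1499 km/s.
Δv₁ = |v_t − v_c| = |1.1499 − 2.4355| = 1.286 km/s.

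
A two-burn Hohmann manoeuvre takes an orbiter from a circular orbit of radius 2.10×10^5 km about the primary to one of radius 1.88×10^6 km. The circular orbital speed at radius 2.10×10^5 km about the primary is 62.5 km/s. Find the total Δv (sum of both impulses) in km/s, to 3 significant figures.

From the circular-orbit relation v² = μ/r at r = 2.10×10^5 km: μ = v²r = (62.5)² × 2.10×10^5 = 8.20312×10^8 km³/s².
Semi-major axis of the transfer orbit: a_t = (2.100×10^5 + 1.880×10^6)/2 = 1.045×10^6 km.
At r₁ the circular-orbit speed is v₁ = √(μ/r₁) = 62.50 km/s.
Transfer-orbit speed at r₁ (vis-viva equation): v_p = √[μ(2/r₁ − 1/a_t)] = 83.83 km/s.
First burn Δv₁ = |v_p − v₁| = 21.33 km/s.
At r₂, v₂ = √(μ/r₂) = 20.8887 km/s.
Transfer-orbit speed at r₂: v_a = √[μ(2/r₂ − 1/a_t)] = 9.36402 km/s.
Second burn Δv₂ = |v₂ − v_a| = 11.52 km/s.
Δv = Δv₁ + Δv₂ = 21.33 + 11.52 = 32.85 km/s.

Δv = 32.9 km/s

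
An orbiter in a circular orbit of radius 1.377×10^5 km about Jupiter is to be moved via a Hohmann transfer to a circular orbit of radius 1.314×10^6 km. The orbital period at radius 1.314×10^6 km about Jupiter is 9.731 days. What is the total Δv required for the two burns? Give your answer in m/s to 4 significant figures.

Δv = 16020 m/s

From Kepler's third law T² = 4π²r³/μ at r = 1.314×10^6 km, T = 9.731 days = 9.731 × 86400 s = 8.407584×10^5 s: μ = 4π²r³/T² = 1.26708×10^8 km³/s².
Transfer-ellipse semi-major axis a_t = (r₁ + r₂)/2 = (1.377×10^5 + 1.314×10^6)/2 = 7.2585×10^5 km.
Circular speed at r₁: v₁ = √(μ/r₁) = √(1.26708×10^8/1.377×10^5) = 30.33 km/s.
Transfer-orbit speed at r₁ (vis-viva equation): v_p = √[μ(2/r₁ − 1/a_t)] = 40.81 km/s.
First burn Δv₁ = |v_p − v₁| = 10.48 km/s.
Circular speed at r₂: v₂ = √(μ/r₂) = 9.820 km/s.
Transfer-orbit speed at r₂: v_a = √[μ(2/r₂ − 1/a_t)] = 4.277 km/s.
Second burn Δv₂ = |v₂ − v_a| = 5.543 km/s.
Total Δv = Δv₁ + Δv₂ = 16.02 km/s.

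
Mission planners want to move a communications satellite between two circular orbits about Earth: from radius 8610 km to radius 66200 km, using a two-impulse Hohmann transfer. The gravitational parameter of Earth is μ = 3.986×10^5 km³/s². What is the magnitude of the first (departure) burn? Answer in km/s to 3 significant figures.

Semi-major axis of the transfer orbit: a_t = (8610 + 66200)/2 = 37405 km.
Circular speed at r = 8610 km: v_c = √(μ/r) = 6.804 km/s.
Vis-viva on the transfer ellipse at r = 8610 km gives v_t = √[μ(2/r − 1/a_t)] = 9.052 km/s.
Δv₁ = |v_t − v_c| = |9.052 − 6.804| = 2.248 km/s.

Δv₁ = 2.25 km/s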